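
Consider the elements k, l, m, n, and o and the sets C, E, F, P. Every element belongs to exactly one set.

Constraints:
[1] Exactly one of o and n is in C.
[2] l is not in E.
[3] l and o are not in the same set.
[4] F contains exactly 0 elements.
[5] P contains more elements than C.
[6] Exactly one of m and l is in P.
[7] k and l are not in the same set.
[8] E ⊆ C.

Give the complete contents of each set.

C = {l, n}; E = {}; F = {}; P = {k, m, o}

From (2): l ∉ E.
(4): F already has 0, so the rest are out.
Suppose k ∈ C: no assignment then satisfies all the clues, so k ∉ C.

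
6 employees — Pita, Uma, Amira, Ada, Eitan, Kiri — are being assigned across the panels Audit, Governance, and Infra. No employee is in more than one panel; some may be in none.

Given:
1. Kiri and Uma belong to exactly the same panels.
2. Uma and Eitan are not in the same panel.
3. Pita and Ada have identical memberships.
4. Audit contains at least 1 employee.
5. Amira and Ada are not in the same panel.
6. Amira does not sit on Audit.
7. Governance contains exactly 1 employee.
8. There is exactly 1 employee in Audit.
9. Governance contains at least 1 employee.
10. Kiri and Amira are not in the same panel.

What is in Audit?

Audit = {Eitan}

From (6): Amira ∉ Audit.
Suppose Pita ∈ Audit: no assignment then satisfies all the clues, so Pita ∉ Audit.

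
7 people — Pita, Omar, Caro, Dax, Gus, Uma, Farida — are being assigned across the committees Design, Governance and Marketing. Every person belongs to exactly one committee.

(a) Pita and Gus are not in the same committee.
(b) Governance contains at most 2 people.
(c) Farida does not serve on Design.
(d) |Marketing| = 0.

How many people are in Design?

5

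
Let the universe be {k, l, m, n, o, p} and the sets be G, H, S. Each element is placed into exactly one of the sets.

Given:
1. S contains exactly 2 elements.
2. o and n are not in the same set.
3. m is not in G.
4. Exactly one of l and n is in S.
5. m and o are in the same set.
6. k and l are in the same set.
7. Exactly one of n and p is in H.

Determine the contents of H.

H = {m, o, p}

From (3): m ∉ G.
(5): o matches m: o ∉ G.
Suppose k ∈ H: no assignment then satisfies all the clues, so k ∉ H.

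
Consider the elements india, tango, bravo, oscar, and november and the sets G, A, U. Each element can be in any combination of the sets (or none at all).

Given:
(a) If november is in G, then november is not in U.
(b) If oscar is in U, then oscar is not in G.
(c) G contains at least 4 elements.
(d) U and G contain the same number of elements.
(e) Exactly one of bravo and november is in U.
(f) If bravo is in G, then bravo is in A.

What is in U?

U = {bravo, india, oscar, tango}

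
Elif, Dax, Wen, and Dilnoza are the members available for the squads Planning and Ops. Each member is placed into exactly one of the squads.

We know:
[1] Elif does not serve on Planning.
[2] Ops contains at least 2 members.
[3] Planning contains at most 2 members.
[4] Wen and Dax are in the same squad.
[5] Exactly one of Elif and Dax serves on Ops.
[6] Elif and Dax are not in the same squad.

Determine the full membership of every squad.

From (1): Elif ∉ Planning.
Only one squad left: Elif ∈ Ops.
(5) (exactly one): Dax ∉ Ops.
Only one squad left: Dax ∈ Planning.
(4): Wen matches Dax: Wen ∈ Planning.
(2): only 2 candidates remain for Ops, so all are in.

Planning = {Dax, Wen}; Ops = {Dilnoza, Elif}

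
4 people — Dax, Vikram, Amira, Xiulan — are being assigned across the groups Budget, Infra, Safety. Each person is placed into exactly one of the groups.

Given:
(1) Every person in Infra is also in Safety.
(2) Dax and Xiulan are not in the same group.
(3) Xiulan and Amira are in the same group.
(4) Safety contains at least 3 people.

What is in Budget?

Budget = {Dax}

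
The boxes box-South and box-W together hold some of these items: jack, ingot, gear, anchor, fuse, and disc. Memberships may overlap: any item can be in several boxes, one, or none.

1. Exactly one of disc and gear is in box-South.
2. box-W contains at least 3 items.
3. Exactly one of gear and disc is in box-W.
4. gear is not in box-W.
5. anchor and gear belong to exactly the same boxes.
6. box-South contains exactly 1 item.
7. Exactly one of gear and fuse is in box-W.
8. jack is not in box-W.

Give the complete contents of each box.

box-South = {disc}; box-W = {disc, fuse, ingot}

From (4): gear ∉ box-W.
From (8): jack ∉ box-W.
(3) (exactly one): disc ∈ box-W.
(5): anchor matches gear: anchor ∉ box-W.
(7) (exactly one): fuse ∈ box-W.
(2): only 3 candidates remain for box-W, so all are in.
Suppose jack ∈ box-South: no assignment then satisfies all the clues, so jack ∉ box-South.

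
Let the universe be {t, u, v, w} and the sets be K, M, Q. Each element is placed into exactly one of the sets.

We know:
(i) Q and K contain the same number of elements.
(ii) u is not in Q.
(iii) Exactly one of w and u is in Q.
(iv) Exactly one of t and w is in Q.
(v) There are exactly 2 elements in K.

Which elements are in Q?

From (ii): u ∉ Q.
(iii) (exactly one): w ∈ Q.
(iv) (exactly one): t ∉ Q.
Suppose v ∉ Q: no assignment then satisfies all the clues, so v ∈ Q.

Q = {v, w}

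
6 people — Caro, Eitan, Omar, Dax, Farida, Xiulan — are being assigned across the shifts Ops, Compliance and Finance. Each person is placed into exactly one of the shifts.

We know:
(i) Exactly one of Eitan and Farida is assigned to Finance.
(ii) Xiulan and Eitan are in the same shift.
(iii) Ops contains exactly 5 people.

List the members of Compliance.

Compliance = {}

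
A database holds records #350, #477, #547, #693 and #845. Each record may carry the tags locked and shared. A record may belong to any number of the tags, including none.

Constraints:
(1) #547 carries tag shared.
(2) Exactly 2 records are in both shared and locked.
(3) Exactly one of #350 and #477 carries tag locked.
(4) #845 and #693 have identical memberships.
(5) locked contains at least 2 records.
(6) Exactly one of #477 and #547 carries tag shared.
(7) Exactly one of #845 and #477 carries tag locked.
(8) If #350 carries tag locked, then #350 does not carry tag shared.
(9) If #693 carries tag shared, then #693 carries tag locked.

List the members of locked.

locked = {#350, #693, #845}

From (1): #547 ∈ shared.
(6) (exactly one): #477 ∉ shared.
Suppose #350 ∉ locked: no assignment then satisfies all the clues, so #350 ∈ locked.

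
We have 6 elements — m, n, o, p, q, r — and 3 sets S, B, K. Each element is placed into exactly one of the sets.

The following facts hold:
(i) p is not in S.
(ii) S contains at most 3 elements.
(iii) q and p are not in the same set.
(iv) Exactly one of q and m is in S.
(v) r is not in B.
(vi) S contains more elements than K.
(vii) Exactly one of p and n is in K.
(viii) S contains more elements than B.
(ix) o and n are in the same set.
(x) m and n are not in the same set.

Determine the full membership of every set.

S = {n, o, q}; B = {m}; K = {p, r}

From (i): p ∉ S.
From (v): r ∉ B.
Suppose m ∈ S: no assignment then satisfies all the clues, so m ∉ S.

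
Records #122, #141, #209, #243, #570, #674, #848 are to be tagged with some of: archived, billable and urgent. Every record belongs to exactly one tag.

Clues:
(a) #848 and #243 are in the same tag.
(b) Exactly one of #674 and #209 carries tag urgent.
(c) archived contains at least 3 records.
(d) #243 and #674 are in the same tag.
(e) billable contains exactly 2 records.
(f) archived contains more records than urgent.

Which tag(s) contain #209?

#209: urgent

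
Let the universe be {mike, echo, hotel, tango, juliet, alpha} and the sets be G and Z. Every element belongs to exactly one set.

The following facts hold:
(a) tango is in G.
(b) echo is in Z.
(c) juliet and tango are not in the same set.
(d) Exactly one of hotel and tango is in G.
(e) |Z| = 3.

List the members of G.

G = {alpha, mike, tango}

From (a): tango ∈ G.
From (b): echo ∈ Z.
(c): juliet ∉ G.
(d) (exactly one): hotel ∉ G.
Only one set left: hotel ∈ Z.
Only one set left: juliet ∈ Z.
(e): Z already has 3, so the rest are out.
Only one set left: mike ∈ G.
Only one set left: alpha ∈ G.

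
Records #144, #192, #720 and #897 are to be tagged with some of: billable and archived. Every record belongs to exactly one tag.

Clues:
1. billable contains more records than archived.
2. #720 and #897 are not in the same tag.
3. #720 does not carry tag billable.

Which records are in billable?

billable = {#144, #192, #897}

From (3): #720 ∉ billable.
Only one tag left: #720 ∈ archived.
(2): #897 ∉ archived.
Only one tag left: #897 ∈ billable.
Suppose #144 ∉ billable: no assignment then satisfies all the clues, so #144 ∈ billable.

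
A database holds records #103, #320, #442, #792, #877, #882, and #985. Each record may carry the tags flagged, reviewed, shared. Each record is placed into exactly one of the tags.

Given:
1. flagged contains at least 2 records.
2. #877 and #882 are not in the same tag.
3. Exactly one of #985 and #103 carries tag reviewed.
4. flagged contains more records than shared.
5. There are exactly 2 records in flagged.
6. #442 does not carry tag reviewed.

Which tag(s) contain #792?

#792: reviewed

From (6): #442 ∉ reviewed.
Suppose #792 ∈ flagged: no assignment then satisfies all the clues, so #792 ∉ flagged.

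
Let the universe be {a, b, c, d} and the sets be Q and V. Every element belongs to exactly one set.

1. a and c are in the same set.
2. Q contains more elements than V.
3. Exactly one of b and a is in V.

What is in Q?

Q = {a, c, d}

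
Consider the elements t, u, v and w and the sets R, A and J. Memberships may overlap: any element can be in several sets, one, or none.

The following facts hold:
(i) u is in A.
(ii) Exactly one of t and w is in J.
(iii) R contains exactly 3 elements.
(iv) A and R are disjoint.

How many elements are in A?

1

From (i): u ∈ A.
(iv) (disjoint): u ∉ R.
(iii): only 3 candidates remain for R, so all are in.
(iv) (disjoint): t ∉ A.
(iv) (disjoint): v ∉ A.
(iv) (disjoint): w ∉ A.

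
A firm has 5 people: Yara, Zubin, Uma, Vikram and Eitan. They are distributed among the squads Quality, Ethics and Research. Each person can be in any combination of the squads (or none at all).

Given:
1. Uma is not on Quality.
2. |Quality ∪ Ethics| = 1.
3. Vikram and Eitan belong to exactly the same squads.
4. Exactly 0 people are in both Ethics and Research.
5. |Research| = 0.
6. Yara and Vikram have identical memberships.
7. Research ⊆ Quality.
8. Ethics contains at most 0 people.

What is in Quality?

From (1): Uma ∉ Quality.
(5): Research already has 0, so the rest are out.
(8): Ethics already has 0, so the rest are out.
Suppose Yara ∈ Quality: no assignment then satisfies all the clues, so Yara ∉ Quality.

Quality = {Zubin}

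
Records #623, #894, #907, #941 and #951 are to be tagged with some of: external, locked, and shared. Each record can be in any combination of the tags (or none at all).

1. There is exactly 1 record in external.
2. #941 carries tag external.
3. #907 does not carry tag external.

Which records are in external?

From (2): #941 ∈ external.
From (3): #907 ∉ external.
(1): external already has 1, so the rest are out.

external = {#941}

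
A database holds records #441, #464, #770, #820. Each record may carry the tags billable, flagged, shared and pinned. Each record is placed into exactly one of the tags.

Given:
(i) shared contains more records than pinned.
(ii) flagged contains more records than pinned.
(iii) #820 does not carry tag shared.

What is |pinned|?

From (iii): #820 ∉ shared.
Suppose #441 ∈ pinned: no assignment then satisfies all the clues, so #441 ∉ pinned.

0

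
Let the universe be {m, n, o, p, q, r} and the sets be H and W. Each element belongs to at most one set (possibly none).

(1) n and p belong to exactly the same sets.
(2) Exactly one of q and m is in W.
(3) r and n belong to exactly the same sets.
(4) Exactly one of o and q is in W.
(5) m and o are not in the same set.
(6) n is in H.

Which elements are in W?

W = {q}

From (6): n ∈ H.
(1): p matches n: p ∈ H.
(3): r matches n: r ∈ H.
Suppose m ∈ W: no assignment then satisfies all the clues, so m ∉ W.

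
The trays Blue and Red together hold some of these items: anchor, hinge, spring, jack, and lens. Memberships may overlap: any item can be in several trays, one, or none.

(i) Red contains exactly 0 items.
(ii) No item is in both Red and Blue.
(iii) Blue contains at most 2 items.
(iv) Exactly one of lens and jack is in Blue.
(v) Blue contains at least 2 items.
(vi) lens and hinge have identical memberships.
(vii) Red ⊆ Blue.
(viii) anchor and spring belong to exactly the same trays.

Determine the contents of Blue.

Blue = {hinge, lens}

(i): Red already has 0, so the rest are out.
Suppose anchor ∈ Blue: no assignment then satisfies all the clues, so anchor ∉ Blue.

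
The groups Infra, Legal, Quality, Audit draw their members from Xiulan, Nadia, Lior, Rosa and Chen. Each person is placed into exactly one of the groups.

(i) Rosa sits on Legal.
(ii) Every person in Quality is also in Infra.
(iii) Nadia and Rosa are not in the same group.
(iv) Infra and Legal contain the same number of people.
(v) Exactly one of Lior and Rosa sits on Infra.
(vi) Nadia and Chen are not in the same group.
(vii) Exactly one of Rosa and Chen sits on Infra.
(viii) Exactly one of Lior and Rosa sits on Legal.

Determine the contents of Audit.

Audit = {Nadia}

From (i): Rosa ∈ Legal.
(iii): Nadia ∉ Legal.
(v) (exactly one): Lior ∈ Infra.
(vii) (exactly one): Chen ∈ Infra.
(vi): Nadia ∉ Infra.
(ii) contrapositive: Nadia ∉ Quality.
Only one group left: Nadia ∈ Audit.
Suppose Xiulan ∈ Audit: no assignment then satisfies all the clues, so Xiulan ∉ Audit.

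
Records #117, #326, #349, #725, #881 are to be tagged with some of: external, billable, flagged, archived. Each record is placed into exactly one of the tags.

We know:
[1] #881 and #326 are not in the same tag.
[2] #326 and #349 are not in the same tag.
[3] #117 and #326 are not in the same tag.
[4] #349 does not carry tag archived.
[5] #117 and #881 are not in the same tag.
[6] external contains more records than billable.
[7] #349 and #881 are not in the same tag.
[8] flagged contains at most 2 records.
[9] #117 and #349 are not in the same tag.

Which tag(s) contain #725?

From (4): #349 ∉ archived.
Suppose #725 ∉ external: no assignment then satisfies all the clues, so #725 ∈ external.

#725: external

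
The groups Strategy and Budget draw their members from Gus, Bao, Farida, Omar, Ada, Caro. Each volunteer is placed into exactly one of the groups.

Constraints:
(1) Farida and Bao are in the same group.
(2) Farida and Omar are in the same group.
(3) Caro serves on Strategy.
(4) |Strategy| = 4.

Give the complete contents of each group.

Strategy = {Bao, Caro, Farida, Omar}; Budget = {Ada, Gus}

From (3): Caro ∈ Strategy.
Suppose Gus ∈ Strategy: no assignment then satisfies all the clues, so Gus ∉ Strategy.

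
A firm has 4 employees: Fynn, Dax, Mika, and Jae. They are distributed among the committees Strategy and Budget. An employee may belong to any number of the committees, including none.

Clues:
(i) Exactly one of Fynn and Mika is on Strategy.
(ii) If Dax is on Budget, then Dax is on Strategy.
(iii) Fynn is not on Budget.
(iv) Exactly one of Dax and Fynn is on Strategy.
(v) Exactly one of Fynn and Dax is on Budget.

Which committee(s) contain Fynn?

From (iii): Fynn ∉ Budget.
(v) (exactly one): Dax ∈ Budget.
(ii): Dax ∈ Strategy.
(iv) (exactly one): Fynn ∉ Strategy.
(i) (exactly one): Mika ∈ Strategy.

Fynn: none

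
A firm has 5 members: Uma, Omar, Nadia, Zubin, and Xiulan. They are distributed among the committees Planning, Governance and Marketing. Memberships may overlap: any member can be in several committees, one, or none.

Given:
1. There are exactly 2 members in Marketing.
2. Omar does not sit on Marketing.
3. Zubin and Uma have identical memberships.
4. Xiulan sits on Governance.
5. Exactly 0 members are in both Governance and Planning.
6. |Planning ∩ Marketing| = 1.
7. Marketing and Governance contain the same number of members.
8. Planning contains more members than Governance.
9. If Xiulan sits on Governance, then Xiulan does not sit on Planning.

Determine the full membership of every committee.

Planning = {Nadia, Uma, Zubin}; Governance = {Omar, Xiulan}; Marketing = {Nadia, Xiulan}

From (2): Omar ∉ Marketing.
From (4): Xiulan ∈ Governance.
(9): Xiulan ∉ Planning.
Suppose Uma ∉ Planning: no assignment then satisfies all the clues, so Uma ∈ Planning.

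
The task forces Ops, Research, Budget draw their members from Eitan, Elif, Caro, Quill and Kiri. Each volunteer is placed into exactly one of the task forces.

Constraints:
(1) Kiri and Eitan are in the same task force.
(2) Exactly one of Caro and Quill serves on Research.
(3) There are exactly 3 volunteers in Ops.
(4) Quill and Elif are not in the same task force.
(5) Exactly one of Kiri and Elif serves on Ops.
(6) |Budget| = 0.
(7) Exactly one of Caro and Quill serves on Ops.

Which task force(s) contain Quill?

(6): Budget already has 0, so the rest are out.
Suppose Quill ∉ Ops: no assignment then satisfies all the clues, so Quill ∈ Ops.

Quill: Ops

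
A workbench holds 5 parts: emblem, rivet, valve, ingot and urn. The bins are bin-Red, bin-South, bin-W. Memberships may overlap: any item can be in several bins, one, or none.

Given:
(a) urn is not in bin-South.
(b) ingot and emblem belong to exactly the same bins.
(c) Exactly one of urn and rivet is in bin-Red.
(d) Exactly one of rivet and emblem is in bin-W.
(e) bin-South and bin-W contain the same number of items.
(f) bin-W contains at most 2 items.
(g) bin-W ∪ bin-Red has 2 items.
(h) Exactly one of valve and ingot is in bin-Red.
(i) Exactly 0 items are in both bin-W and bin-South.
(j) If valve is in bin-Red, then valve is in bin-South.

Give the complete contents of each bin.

bin-Red = {rivet, valve}; bin-South = {valve}; bin-W = {rivet}

From (a): urn ∉ bin-South.
Suppose emblem ∈ bin-Red: no assignment then satisfies all the clues, so emblem ∉ bin-Red.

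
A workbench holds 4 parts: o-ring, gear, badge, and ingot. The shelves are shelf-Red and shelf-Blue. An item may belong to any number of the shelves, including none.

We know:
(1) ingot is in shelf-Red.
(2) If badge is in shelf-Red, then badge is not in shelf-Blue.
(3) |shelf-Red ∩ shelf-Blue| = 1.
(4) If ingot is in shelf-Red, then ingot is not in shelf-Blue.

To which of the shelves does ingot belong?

From (1): ingot ∈ shelf-Red.
(4): ingot ∉ shelf-Blue.

ingot: shelf-Red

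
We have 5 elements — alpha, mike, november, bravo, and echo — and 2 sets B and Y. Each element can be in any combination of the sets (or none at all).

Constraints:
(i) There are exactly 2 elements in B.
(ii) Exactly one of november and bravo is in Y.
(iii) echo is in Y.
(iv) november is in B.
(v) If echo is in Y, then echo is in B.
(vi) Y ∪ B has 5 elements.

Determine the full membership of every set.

B = {echo, november}; Y = {alpha, bravo, echo, mike}

From (iii): echo ∈ Y.
From (iv): november ∈ B.
(v): echo ∈ B.
(i): B already has 2, so the rest are out.
Suppose alpha ∉ Y: no assignment then satisfies all the clues, so alpha ∈ Y.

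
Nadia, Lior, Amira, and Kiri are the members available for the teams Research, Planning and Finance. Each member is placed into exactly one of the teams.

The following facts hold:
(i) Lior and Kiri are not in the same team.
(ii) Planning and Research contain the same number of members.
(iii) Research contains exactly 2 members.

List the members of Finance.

Finance = {}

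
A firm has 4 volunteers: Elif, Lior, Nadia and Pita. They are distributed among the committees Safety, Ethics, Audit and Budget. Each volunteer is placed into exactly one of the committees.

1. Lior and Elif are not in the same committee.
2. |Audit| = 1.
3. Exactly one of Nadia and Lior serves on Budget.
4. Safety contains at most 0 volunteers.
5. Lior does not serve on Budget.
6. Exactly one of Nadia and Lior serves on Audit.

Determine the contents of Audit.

From (5): Lior ∉ Budget.
(3) (exactly one): Nadia ∈ Budget.
(4): Safety already has 0, so the rest are out.
(6) (exactly one): Lior ∈ Audit.
(1): Elif ∉ Audit.
(2): Audit already has 1, so the rest are out.

Audit = {Lior}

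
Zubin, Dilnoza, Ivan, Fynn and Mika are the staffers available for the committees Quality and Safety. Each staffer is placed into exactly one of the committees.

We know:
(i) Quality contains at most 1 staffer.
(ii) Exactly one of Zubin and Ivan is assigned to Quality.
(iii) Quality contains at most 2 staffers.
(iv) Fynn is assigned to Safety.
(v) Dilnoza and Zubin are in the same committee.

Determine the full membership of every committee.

Quality = {Ivan}; Safety = {Dilnoza, Fynn, Mika, Zubin}

From (iv): Fynn ∈ Safety.
Suppose Zubin ∈ Quality: no assignment then satisfies all the clues, so Zubin ∉ Quality.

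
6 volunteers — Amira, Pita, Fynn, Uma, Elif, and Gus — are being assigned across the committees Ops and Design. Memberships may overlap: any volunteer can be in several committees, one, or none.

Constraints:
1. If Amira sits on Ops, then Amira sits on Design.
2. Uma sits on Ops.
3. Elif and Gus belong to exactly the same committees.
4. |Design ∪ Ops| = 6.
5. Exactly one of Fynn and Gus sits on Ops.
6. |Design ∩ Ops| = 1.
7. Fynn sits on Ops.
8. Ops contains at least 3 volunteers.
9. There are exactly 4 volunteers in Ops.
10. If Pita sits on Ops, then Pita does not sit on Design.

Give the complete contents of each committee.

Ops = {Amira, Fynn, Pita, Uma}; Design = {Amira, Elif, Gus}

From (2): Uma ∈ Ops.
From (7): Fynn ∈ Ops.
(5) (exactly one): Gus ∉ Ops.
(3): Elif matches Gus: Elif ∉ Ops.
(9): only 4 candidates remain for Ops, so all are in.
(10): Pita ∉ Design.
(1): Amira ∈ Design.
Suppose Fynn ∈ Design: no assignment then satisfies all the clues, so Fynn ∉ Design.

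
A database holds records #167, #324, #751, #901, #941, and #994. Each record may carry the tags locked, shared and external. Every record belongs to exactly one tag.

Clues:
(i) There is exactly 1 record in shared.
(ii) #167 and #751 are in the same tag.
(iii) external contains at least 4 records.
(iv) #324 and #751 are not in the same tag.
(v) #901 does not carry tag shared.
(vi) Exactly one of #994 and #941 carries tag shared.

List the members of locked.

locked = {#324}

From (v): #901 ∉ shared.
Suppose #167 ∈ locked: no assignment then satisfies all the clues, so #167 ∉ locked.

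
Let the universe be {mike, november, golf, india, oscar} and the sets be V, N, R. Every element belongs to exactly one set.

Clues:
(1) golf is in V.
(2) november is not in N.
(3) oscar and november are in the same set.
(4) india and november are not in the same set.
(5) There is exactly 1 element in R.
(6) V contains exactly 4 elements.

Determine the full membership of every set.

From (1): golf ∈ V.
From (2): november ∉ N.
(3): oscar matches november: oscar ∉ N.
Suppose mike ∉ V: no assignment then satisfies all the clues, so mike ∈ V.

V = {golf, mike, november, oscar}; N = {}; R = {india}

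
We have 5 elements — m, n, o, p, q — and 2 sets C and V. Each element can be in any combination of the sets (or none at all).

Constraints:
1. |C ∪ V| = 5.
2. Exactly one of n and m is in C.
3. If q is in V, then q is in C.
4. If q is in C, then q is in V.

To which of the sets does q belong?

q: C, V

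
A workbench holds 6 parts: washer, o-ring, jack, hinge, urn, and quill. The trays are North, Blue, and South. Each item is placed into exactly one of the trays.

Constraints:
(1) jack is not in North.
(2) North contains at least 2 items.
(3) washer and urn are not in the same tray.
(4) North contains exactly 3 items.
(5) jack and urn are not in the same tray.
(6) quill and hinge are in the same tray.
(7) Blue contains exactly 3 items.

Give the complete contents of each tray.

North = {hinge, quill, urn}; Blue = {jack, o-ring, washer}; South = {}

From (1): jack ∉ North.
Suppose washer ∈ North: no assignment then satisfies all the clues, so washer ∉ North.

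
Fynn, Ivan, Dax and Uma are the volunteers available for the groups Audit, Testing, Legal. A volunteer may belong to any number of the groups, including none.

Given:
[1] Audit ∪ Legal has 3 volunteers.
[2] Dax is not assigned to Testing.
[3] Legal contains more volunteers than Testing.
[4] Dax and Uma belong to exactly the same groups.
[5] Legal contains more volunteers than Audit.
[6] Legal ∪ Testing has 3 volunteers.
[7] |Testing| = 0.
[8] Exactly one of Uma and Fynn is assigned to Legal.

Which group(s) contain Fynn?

Fynn: none

From (2): Dax ∉ Testing.
(4): Uma matches Dax: Uma ∉ Testing.
(7): Testing already has 0, so the rest are out.
Suppose Fynn ∈ Audit: no assignment then satisfies all the clues, so Fynn ∉ Audit.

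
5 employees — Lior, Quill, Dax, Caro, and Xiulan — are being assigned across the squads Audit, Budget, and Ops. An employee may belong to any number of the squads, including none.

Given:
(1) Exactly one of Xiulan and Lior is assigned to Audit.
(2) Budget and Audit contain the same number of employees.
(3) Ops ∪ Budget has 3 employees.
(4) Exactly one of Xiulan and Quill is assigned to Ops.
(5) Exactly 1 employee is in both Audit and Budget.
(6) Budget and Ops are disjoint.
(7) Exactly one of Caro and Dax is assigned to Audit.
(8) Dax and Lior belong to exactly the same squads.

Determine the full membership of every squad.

Audit = {Caro, Xiulan}; Budget = {Caro, Quill}; Ops = {Xiulan}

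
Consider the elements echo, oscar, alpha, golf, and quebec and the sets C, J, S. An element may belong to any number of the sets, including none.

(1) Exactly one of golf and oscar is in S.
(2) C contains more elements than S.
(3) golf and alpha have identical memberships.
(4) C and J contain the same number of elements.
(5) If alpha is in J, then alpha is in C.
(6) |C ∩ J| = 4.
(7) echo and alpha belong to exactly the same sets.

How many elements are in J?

4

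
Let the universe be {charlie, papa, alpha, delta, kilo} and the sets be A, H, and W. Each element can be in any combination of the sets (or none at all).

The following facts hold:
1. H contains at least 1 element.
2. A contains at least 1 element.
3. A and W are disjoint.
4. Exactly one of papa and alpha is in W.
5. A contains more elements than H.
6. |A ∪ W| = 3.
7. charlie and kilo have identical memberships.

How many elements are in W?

1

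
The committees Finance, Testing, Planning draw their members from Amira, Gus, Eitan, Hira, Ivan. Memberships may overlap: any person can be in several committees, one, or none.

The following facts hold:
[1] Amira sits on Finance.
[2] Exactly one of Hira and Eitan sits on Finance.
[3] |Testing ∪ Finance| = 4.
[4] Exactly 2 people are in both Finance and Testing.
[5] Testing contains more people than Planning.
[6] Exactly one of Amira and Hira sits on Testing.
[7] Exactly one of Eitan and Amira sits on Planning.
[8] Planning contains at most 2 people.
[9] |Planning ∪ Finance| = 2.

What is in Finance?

From (1): Amira ∈ Finance.
Suppose Gus ∈ Finance: no assignment then satisfies all the clues, so Gus ∉ Finance.

Finance = {Amira, Eitan}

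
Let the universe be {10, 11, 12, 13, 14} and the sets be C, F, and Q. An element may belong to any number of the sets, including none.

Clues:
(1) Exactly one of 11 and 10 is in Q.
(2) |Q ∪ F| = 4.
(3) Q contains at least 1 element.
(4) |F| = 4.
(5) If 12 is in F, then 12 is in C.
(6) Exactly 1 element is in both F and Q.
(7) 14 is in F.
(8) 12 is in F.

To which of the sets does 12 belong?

From (7): 14 ∈ F.
From (8): 12 ∈ F.
(5): 12 ∈ C.
Suppose 12 ∈ Q: no assignment then satisfies all the clues, so 12 ∉ Q.

12: C, F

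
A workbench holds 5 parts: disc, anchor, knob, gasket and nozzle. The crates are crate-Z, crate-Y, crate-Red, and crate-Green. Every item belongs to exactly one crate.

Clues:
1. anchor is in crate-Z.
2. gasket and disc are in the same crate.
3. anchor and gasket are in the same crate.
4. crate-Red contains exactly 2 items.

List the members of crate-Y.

From (1): anchor ∈ crate-Z.
(3): gasket matches anchor: gasket ∈ crate-Z.
(2): disc matches gasket: disc ∈ crate-Z.
(4): only 2 candidates remain for crate-Red, so all are in.

crate-Y = {}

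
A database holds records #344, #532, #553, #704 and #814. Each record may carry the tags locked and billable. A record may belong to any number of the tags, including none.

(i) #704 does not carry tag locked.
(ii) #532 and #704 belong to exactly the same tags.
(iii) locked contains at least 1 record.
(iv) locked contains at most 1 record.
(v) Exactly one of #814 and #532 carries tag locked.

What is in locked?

locked = {#814}

From (i): #704 ∉ locked.
(ii): #532 matches #704: #532 ∉ locked.
(v) (exactly one): #814 ∈ locked.
(iv): locked already has 1, so the rest are out.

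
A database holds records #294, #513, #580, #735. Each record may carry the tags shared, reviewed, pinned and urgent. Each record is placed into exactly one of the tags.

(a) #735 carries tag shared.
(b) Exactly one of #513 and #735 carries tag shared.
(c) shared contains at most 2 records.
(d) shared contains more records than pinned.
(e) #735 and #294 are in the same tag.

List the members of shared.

shared = {#294, #735}

From (a): #735 ∈ shared.
(b) (exactly one): #513 ∉ shared.
(e): #294 matches #735: #294 ∈ shared.
(c): shared already has 2, so the rest are out.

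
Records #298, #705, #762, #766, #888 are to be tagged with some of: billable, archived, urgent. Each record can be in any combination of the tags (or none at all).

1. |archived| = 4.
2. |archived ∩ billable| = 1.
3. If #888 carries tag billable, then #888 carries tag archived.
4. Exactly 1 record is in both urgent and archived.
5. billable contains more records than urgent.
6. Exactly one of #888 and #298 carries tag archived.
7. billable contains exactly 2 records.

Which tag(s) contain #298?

#298: billable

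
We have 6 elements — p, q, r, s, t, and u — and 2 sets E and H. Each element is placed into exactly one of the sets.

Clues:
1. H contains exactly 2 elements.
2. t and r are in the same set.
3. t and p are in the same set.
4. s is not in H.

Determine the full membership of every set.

E = {p, r, s, t}; H = {q, u}

From (4): s ∉ H.
Only one set left: s ∈ E.
Suppose p ∉ E: no assignment then satisfies all the clues, so p ∈ E.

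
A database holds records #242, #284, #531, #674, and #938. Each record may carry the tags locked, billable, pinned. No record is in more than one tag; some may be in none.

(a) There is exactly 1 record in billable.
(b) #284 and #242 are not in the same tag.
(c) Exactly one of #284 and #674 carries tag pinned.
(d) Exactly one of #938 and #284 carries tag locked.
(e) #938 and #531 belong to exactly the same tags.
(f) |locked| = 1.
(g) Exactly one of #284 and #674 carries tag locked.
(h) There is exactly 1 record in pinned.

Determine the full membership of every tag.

locked = {#284}; billable = {#242}; pinned = {#674}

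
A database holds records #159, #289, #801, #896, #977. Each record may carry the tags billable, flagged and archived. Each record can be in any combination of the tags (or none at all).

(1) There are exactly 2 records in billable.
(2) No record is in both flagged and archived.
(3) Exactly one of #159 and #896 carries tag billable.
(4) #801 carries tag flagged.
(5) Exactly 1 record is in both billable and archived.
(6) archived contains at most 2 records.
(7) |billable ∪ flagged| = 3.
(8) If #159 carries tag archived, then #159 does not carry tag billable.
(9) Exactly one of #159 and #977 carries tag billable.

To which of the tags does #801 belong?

#801: flagged

From (4): #801 ∈ flagged.
(2) (disjoint): #801 ∉ archived.
Suppose #801 ∈ billable: no assignment then satisfies all the clues, so #801 ∉ billable.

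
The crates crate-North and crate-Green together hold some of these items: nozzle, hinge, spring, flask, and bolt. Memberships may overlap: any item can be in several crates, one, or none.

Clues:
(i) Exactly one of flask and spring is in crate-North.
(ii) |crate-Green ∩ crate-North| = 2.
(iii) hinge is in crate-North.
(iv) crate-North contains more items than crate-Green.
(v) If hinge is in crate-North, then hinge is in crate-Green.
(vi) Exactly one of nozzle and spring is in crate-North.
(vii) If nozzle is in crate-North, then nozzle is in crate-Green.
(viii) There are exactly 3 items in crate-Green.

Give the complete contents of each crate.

crate-North = {bolt, flask, hinge, nozzle}; crate-Green = {hinge, nozzle, spring}

From (iii): hinge ∈ crate-North.
(v): hinge ∈ crate-Green.
Suppose nozzle ∉ crate-North: no assignment then satisfies all the clues, so nozzle ∈ crate-North.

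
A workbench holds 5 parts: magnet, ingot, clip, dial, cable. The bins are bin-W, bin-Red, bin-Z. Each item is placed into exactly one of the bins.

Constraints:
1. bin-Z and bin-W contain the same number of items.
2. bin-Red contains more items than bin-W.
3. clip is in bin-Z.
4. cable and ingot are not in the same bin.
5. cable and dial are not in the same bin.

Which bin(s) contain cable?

cable: bin-W

From (3): clip ∈ bin-Z.
Suppose cable ∉ bin-W: no assignment then satisfies all the clues, so cable ∈ bin-W.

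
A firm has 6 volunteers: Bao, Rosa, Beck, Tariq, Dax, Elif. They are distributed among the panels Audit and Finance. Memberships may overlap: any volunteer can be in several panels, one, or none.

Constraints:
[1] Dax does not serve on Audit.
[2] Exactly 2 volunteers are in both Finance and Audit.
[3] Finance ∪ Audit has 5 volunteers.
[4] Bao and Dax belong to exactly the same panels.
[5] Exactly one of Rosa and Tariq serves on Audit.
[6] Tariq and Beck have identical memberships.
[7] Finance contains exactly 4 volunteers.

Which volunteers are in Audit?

Audit = {Beck, Elif, Tariq}

From (1): Dax ∉ Audit.
(4): Bao matches Dax: Bao ∉ Audit.
Suppose Rosa ∈ Audit: no assignment then satisfies all the clues, so Rosa ∉ Audit.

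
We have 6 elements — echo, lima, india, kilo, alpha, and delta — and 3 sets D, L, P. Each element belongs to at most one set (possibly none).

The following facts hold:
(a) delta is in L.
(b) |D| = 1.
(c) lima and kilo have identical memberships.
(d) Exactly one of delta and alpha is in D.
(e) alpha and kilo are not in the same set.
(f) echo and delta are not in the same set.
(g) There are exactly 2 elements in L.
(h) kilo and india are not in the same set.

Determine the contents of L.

From (a): delta ∈ L.
(d) (exactly one): alpha ∈ D.
(e): kilo ∉ D.
(f): echo ∉ L.
(b): D already has 1, so the rest are out.
Suppose lima ∈ L: no assignment then satisfies all the clues, so lima ∉ L.

L = {delta, india}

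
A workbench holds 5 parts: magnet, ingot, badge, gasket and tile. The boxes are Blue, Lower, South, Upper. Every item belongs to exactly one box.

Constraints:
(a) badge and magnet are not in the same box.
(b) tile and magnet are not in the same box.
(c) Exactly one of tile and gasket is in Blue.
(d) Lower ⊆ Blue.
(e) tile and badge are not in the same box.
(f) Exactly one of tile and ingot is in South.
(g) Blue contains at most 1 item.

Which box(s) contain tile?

tile: Blue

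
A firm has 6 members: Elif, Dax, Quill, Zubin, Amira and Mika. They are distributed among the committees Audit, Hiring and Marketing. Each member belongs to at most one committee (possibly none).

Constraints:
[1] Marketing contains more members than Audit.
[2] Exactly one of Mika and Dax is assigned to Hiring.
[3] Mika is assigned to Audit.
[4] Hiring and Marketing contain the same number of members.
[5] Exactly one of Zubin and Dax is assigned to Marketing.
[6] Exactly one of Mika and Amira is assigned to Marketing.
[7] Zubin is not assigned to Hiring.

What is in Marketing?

Marketing = {Amira, Zubin}

From (3): Mika ∈ Audit.
From (7): Zubin ∉ Hiring.
(2) (exactly one): Dax ∈ Hiring.
(5) (exactly one): Zubin ∈ Marketing.
(6) (exactly one): Amira ∈ Marketing.
Suppose Elif ∈ Marketing: no assignment then satisfies all the clues, so Elif ∉ Marketing.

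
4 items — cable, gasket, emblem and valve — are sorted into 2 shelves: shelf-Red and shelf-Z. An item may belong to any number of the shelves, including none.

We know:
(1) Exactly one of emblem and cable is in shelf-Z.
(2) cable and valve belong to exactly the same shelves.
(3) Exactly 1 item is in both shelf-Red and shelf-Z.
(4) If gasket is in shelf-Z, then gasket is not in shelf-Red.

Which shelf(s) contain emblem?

emblem: shelf-Red, shelf-Z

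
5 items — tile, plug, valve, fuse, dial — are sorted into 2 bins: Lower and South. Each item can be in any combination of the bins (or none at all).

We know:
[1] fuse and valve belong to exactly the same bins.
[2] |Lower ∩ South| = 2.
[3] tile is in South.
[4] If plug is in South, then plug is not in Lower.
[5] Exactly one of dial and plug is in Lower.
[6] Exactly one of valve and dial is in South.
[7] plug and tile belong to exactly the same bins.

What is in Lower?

Lower = {dial, fuse, valve}

From (3): tile ∈ South.
(7): plug matches tile: plug ∈ South.
(4): plug ∉ Lower.
(5) (exactly one): dial ∈ Lower.
(7): tile matches plug: tile ∉ Lower.
Suppose valve ∉ Lower: no assignment then satisfies all the clues, so valve ∈ Lower.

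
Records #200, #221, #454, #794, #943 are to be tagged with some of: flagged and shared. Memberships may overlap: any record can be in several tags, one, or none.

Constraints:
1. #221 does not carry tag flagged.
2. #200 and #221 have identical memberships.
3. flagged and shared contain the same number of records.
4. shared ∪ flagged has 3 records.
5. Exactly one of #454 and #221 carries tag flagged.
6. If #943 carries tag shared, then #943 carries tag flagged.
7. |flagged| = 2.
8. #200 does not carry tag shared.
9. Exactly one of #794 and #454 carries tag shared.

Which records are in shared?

shared = {#794, #943}

From (1): #221 ∉ flagged.
From (8): #200 ∉ shared.
(2): #200 matches #221: #200 ∉ flagged.
(2): #221 matches #200: #221 ∉ shared.
(5) (exactly one): #454 ∈ flagged.
Suppose #454 ∈ shared: no assignment then satisfies all the clues, so #454 ∉ shared.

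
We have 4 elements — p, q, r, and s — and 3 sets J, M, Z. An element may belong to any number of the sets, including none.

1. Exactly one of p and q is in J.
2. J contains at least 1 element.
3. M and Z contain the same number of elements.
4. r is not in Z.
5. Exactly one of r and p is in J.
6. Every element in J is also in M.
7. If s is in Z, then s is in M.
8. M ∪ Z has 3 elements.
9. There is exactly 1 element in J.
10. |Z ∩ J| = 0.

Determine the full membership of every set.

J = {p}; M = {p, s}; Z = {q, s}

From (4): r ∉ Z.
Suppose p ∉ J: no assignment then satisfies all the clues, so p ∈ J.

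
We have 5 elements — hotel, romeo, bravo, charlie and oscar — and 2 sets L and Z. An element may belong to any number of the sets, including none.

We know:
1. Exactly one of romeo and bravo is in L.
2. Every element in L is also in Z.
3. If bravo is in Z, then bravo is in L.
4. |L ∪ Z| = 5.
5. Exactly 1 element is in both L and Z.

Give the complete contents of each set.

L = {bravo}; Z = {bravo, charlie, hotel, oscar, romeo}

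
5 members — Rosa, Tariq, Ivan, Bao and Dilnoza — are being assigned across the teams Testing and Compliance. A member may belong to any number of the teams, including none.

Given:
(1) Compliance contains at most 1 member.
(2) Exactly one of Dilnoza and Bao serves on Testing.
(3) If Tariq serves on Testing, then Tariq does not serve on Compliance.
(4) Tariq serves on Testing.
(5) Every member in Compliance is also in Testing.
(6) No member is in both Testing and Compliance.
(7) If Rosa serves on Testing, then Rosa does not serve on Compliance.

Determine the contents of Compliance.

From (4): Tariq ∈ Testing.
(3): Tariq ∉ Compliance.
Suppose Rosa ∈ Compliance: no assignment then satisfies all the clues, so Rosa ∉ Compliance.

Compliance = {}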